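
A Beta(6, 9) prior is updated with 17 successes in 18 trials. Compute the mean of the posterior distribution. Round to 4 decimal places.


After update: Beta(23, 10)
Mean = 23 / (23 + 10) = 23 / 33
= 0.697

0.697


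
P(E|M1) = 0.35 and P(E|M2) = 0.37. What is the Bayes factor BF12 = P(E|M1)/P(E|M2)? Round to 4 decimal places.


Bayes factor BF12 = P(E|M1) / P(E|M2)
= 0.35 / 0.37
= 0.9459

0.9459


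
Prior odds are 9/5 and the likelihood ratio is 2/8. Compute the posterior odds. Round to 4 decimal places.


Posterior odds = prior odds * likelihood ratio
= (9/5) * (2/8)
= 18 / 40
= 0.45

0.45


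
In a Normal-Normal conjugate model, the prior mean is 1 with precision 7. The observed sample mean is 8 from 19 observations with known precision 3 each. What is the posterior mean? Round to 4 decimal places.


Posterior precision = tau0 + n*tau = 7 + 19*3 = 64
Posterior mean = (tau0*mu0 + n*tau*xbar) / posterior_precision
= (7*1 + 19*3*8) / 64
= 463 / 64 = 7.2344

7.2344


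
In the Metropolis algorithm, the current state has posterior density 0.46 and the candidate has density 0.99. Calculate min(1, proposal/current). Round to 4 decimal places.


Ratio = 0.99/0.46 = 2.1522
Acceptance probability = min(1, 2.1522)
= 1.0

1.0


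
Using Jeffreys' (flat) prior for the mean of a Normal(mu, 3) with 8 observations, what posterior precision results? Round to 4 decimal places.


Flat prior means prior precision is 0.
Posterior precision = n / sigma^2 = 8/3 = 2.6667

2.6667


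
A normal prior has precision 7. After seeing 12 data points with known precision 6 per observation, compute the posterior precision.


In the conjugate normal model, precisions add:
tau_posterior = tau_prior + n * tau_data
= 7 + 12*6 = 79

79


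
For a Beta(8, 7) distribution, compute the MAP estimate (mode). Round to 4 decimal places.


MAP = mode = (a-1)/(a+b-2)
= (8-1)/(8+7-2)
= 7/13 = 0.5385

0.5385


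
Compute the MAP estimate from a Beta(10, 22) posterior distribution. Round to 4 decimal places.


MAP = mode of Beta distribution
= (alpha - 1)/(alpha + beta - 2)
= (10-1)/(10+22-2)
= 9/30 = 0.3

0.3


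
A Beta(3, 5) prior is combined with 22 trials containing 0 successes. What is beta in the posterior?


In conjugate updating:
beta_posterior = beta_prior + (n - k)
= 5 + (22 - 0)
= 5 + 22 = 27

27


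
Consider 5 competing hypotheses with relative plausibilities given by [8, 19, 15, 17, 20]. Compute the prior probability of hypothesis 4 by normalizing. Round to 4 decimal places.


Sum of weights = 8 + 19 + 15 + 17 + 20 = 79
Normalized prior for H4 = 17 / 79
= 0.2152

0.2152


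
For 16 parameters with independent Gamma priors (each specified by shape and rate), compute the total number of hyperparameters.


A Gamma prior has 2 hyperparameters per parameter.
Total = 16 * 2 = 32

32


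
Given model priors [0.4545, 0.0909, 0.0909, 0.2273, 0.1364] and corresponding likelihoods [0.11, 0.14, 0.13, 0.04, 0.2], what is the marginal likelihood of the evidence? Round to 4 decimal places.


P(E) = sum_i P(M_i) P(E|M_i)
= 0.05 + 0.0127 + 0.0118 + 0.0091 + 0.0273
= 0.1109

0.1109


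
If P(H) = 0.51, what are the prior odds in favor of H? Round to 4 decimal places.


Prior odds = P(H) / (1 - P(H))
= 0.51 / 0.49
= 1.0408

1.0408


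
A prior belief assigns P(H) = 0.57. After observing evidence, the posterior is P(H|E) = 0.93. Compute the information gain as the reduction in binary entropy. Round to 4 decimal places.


H(prior) = -0.57*log2(0.57) - 0.43*log2(0.43)
= 0.9858
H(post) = -0.93*log2(0.93) - 0.07*log2(0.07)
= 0.3659
IG = 0.9858 - 0.3659 = 0.6199

0.6199


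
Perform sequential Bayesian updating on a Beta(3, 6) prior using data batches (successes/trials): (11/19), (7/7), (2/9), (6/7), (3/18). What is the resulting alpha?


Accumulate successes: 29
Posterior alpha = prior alpha + sum of successes
= 3 + 29 = 32

32


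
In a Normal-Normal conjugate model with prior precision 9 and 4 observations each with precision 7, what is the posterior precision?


Posterior precision = prior precision + n * observation precision
= 9 + 4 * 7
= 9 + 28 = 37

37


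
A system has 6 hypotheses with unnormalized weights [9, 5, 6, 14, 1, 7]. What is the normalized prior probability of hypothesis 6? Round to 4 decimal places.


The normalized prior is the weight divided by the total.
Total weight = 42
P(H6) = 7 / 42 = 0.1667

0.1667


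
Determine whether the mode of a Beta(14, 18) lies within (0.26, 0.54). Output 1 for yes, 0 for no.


First find the mode: (a-1)/(a+b-2) = 0.4333
Is 0.4333 in (0.26, 0.54)? 1

1


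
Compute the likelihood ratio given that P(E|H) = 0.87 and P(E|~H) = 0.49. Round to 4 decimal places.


LR = P(E|H) / P(E|~H)
= 0.87 / 0.49 = 1.7755

1.7755


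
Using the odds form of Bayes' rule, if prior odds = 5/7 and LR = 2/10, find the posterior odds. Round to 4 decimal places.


Bayes' rule in odds form: posterior odds = prior odds * LR
= (5 * 2) / (7 * 10)
= 10/70 = 0.1429

0.1429


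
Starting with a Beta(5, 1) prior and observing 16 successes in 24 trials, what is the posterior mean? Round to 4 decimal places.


Posterior parameters: alpha = 5 + 16 = 21
beta = 1 + 8 = 9
Posterior mean = alpha / (alpha + beta) = 21 / 30
= 0.7

0.7


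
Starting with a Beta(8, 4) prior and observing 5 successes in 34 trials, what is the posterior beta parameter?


Posterior beta = prior beta + failures
Failures = 34 - 5 = 29
beta_post = 4 + 29 = 33

33


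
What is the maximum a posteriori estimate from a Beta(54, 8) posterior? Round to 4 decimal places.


The MAP estimate equals the mode of the distribution.
Mode of Beta(a,b) = (a-1)/(a+b-2)
= 53/60
= 0.8833

0.8833


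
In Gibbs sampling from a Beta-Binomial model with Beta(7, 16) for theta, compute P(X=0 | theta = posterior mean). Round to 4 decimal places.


Posterior mean = alpha/(alpha+beta) = 7/23 = 0.3043
P(X=0|theta=mean) = 1 - theta = 0.6957

0.6957


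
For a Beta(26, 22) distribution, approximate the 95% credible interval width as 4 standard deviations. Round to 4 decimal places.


Variance of Beta(a,b) = ab / ((a+b)^2 * (a+b+1))
= 26*22 / ((48)^2 * 49)
= 0.0051
SD = sqrt(0.0051) = 0.0712
Width = 4 * SD = 0.2847

0.2847


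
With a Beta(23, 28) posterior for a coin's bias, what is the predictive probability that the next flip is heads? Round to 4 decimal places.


The predictive probability equals the posterior mean.
P(next = heads) = alpha / (alpha + beta)
= 23 / 51 = 0.451

0.451


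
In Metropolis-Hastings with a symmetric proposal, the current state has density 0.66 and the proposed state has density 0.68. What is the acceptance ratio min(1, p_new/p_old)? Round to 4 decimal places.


Ratio = p_new / p_old = 0.68 / 0.66 = 1.0303
Acceptance = min(1, 1.0303) = 1.0

1.0


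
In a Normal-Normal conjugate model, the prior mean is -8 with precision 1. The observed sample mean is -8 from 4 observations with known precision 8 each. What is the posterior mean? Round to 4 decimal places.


Posterior precision = tau0 + n*tau = 1 + 4*8 = 33
Posterior mean = (tau0*mu0 + n*tau*xbar) / posterior_precision
= (1*-8 + 4*8*-8) / 33
= -264 / 33 = -8.0

-8.0


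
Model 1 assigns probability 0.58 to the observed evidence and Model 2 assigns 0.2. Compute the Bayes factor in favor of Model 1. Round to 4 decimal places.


BF = P(data|M1) / P(data|M2)
= 0.58 / 0.2 = 2.9

2.9


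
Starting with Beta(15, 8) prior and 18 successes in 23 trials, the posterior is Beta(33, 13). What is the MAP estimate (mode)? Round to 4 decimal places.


The mode of Beta(a, b) when a > 1 and b > 1 is (a-1)/(a+b-2)
= (33 - 1) / (33 + 13 - 2)
= 32 / 44
= 0.7273

0.7273


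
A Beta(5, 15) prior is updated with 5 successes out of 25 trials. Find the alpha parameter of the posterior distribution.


In the Beta-Binomial conjugate update:
alpha_post = alpha_prior + successes
= 5 + 5
= 10

10


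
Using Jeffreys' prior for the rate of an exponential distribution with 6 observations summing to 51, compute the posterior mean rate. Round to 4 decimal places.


Jeffreys' prior leads to posterior Gamma(6, 51).
Mean = 6/51 = 0.1176

0.1176


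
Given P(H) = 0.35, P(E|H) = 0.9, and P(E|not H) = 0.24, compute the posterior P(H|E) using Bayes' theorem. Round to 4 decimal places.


By Bayes' theorem: P(H|E) = P(E|H)*P(H) / P(E)
P(E) = P(E|H)*P(H) + P(E|not H)*P(not H)
P(E) = 0.9*0.35 + 0.24*0.65 = 0.471
P(H|E) = 0.9*0.35 / 0.471 = 0.6688

0.6688


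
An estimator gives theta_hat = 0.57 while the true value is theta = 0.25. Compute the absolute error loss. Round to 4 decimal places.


The absolute error loss is |theta_hat - theta|
= |0.57 - 0.25|
= 0.32

0.32


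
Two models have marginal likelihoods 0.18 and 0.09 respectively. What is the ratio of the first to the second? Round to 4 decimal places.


Evidence ratio = 0.18 / 0.09
= 2.0

2.0


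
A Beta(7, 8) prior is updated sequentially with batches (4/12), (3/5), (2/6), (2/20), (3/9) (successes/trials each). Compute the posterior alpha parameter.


Sequential conjugate updating is equivalent to a single batch update.
Total successes across all batches = 14
alpha_posterior = alpha_prior + total_successes = 7 + 14
= 21

21


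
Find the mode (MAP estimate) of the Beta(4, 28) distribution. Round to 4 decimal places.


For Beta(a,b) with a,b > 1:
Mode = (a-1)/(a+b-2) = (4-1)/(32-2)
= 3/30 = 0.1

0.1


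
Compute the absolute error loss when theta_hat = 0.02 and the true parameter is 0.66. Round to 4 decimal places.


L = |theta_hat - theta_true|
= |0.02 - 0.66| = 0.64

0.64


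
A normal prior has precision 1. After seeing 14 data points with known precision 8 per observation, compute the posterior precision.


In the conjugate normal model, precisions add:
tau_posterior = tau_prior + n * tau_data
= 1 + 14*8 = 113

113


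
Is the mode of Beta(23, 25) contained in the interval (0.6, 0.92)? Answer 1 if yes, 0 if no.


Mode = (a-1)/(a+b-2) = 22/46 = 0.4783
Interval: (0.6, 0.92)
Contains mode? 0

0


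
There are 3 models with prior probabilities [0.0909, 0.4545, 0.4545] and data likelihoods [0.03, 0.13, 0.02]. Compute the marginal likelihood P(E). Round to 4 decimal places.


P(E) = sum over models of P(M_i) * P(E|M_i)
= 0.0909*0.03 + 0.4545*0.13 + 0.4545*0.02
= 0.0709

0.0709


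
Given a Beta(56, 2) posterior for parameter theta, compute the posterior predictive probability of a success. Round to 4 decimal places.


For a Beta-Bernoulli model, the predictive probability is the mean:
P(success) = 56/(56+2) = 56/58 = 0.9655

0.9655


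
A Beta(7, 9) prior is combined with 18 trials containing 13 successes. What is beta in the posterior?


In conjugate updating:
beta_posterior = beta_prior + (n - k)
= 9 + (18 - 13)
= 9 + 5 = 14

14


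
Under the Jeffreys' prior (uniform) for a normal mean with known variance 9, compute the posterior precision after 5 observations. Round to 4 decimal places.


Prior precision = 0 (flat prior).
Post. prec. = 0 + n/var = 5/9 = 0.5556

0.5556


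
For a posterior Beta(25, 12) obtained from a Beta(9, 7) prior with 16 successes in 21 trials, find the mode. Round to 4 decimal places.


Mode = (alpha - 1) / (alpha + beta - 2)
= 24 / 35
= 0.6857

0.6857


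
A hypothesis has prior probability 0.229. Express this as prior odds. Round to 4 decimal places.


Odds = P(H) / P(not H) = 0.229 / 0.771
= 0.297

0.297


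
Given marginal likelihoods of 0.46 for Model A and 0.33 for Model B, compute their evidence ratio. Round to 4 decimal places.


Ratio = ML(A) / ML(B) = 0.46/0.33
= 1.3939

1.3939


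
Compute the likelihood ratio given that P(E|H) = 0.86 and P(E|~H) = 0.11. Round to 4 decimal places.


LR = P(E|H) / P(E|~H)
= 0.86 / 0.11 = 7.8182

7.8182


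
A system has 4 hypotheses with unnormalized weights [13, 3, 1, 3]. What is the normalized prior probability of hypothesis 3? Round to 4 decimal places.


The normalized prior is the weight divided by the total.
Total weight = 20
P(H3) = 1 / 20 = 0.05

0.05


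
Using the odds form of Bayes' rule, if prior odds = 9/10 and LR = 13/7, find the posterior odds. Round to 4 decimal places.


Bayes' rule in odds form: posterior odds = prior odds * LR
= (9 * 13) / (10 * 7)
= 117/70 = 1.6714

1.6714


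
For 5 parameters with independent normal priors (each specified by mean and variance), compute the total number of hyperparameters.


A normal prior has 2 hyperparameters per parameter.
Total = 5 * 2 = 10

10


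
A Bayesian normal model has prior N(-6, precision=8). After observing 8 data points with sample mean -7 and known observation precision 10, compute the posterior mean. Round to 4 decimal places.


Posterior mean = (prior_precision * prior_mean + n * data_precision * data_mean) / (prior_precision + n * data_precision)
Numerator = 8*-6 + 8*10*-7 = -608
Denominator = 8 + 8*10 = 88
Posterior mean = -6.9091

-6.9091


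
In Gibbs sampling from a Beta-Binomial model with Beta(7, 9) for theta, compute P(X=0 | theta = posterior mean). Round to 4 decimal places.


Posterior mean = alpha/(alpha+beta) = 7/16 = 0.4375
P(X=0|theta=mean) = 1 - theta = 0.5625

0.5625


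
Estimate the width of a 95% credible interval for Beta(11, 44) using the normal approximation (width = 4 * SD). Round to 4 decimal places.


For Beta(a,b): Var = ab/((a+b)^2(a+b+1))
Var = 0.0029, SD = 0.0535
Approximate 95% CI width = 4 * 0.0535 = 0.2138

0.2138


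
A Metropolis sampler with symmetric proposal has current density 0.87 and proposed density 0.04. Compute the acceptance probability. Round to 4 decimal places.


For symmetric proposals, acceptance = min(1, pi(x*)/pi(x))
= min(1, 0.04/0.87)
= min(1, 0.046) = 0.046

0.046


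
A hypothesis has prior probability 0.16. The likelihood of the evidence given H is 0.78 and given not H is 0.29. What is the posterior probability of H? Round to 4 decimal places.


Using Bayes' theorem:
P(E) = 0.16 * 0.78 + 0.84 * 0.29
P(E) = 0.3684
P(H|E) = (0.16 * 0.78) / 0.3684 = 0.3388

0.3388


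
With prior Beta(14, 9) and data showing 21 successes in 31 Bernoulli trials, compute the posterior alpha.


Conjugate update: alpha_posterior = alpha_prior + k
= 14 + 21 = 35

35


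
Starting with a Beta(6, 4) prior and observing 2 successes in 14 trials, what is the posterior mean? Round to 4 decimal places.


Posterior parameters: alpha = 6 + 2 = 8
beta = 4 + 12 = 16
Posterior mean = alpha / (alpha + beta) = 8 / 24
= 0.3333

0.3333


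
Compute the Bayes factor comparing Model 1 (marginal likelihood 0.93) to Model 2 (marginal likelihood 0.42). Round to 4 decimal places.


BF12 = marginal likelihood of M1 / marginal likelihood of M2
= 0.93/0.42
= 2.2143

2.2143


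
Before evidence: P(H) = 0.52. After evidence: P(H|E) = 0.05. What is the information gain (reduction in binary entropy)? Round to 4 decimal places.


Prior entropy = 0.9988
Posterior entropy = 0.2864
Information gain = 0.9988 - 0.2864 = 0.7124

0.7124


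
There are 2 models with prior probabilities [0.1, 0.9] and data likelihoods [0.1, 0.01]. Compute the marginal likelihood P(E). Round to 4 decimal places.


P(E) = sum over models of P(M_i) * P(E|M_i)
= 0.1*0.1 + 0.9*0.01
= 0.019

0.019


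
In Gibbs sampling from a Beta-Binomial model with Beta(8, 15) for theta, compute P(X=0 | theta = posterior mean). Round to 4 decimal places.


Posterior mean = alpha/(alpha+beta) = 8/23 = 0.3478
P(X=0|theta=mean) = 1 - theta = 0.6522

0.6522


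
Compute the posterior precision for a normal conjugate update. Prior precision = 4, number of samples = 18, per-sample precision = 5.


tau_post = tau_0 + n * tau
= 4 + 18 * 5 = 94

94


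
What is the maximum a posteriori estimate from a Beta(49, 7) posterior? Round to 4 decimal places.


The MAP estimate equals the mode of the distribution.
Mode of Beta(a,b) = (a-1)/(a+b-2)
= 48/54
= 0.8889

0.8889


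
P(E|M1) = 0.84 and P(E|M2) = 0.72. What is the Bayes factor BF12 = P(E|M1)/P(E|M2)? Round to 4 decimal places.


Bayes factor BF12 = P(E|M1) / P(E|M2)
= 0.84 / 0.72
= 1.1667

1.1667


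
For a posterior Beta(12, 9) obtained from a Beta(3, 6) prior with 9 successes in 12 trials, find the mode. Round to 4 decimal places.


Mode = (alpha - 1) / (alpha + beta - 2)
= 11 / 19
= 0.5789

0.5789


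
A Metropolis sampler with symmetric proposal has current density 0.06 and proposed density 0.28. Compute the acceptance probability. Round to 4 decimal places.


For symmetric proposals, acceptance = min(1, pi(x*)/pi(x))
= min(1, 0.28/0.06)
= min(1, 4.6667) = 1.0

1.0


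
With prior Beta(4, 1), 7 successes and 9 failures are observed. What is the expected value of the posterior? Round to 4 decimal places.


Posterior = Beta(11, 10)
E[theta] = alpha/(alpha+beta)
= 11/21 = 0.5238

0.5238


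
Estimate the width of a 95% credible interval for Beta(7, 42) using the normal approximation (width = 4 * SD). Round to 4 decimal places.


For Beta(a,b): Var = ab/((a+b)^2(a+b+1))
Var = 0.0024, SD = 0.0495
Approximate 95% CI width = 4 * 0.0495 = 0.1979

0.1979


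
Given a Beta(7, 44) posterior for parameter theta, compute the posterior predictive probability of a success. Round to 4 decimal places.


For a Beta-Bernoulli model, the predictive probability is the mean:
P(success) = 7/(7+44) = 7/51 = 0.1373

0.1373


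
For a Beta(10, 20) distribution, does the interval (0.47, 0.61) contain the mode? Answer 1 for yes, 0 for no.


Mode of Beta(a,b) = (a-1)/(a+b-2)
= (10-1)/(10+20-2) = 0.3214
Check: 0.47 <= 0.3214 <= 0.61?
Result: 0

0


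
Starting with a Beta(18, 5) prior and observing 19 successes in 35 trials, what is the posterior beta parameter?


Posterior beta = prior beta + failures
Failures = 35 - 19 = 16
beta_post = 5 + 16 = 21

21


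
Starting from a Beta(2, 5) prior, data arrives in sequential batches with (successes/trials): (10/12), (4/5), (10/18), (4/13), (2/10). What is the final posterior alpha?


In sequential Bayesian updating, we sum all successes.
Total successes = 30
Final alpha = 2 + 30 = 32

32


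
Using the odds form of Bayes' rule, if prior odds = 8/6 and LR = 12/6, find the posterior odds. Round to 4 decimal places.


Bayes' rule in odds form: posterior odds = prior odds * LR
= (8 * 12) / (6 * 6)
= 96/36 = 2.6667

2.6667


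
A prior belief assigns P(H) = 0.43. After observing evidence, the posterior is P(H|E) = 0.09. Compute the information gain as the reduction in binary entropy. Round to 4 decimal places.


H(prior) = -0.43*log2(0.43) - 0.57*log2(0.57)
= 0.9858
H(post) = -0.09*log2(0.09) - 0.91*log2(0.91)
= 0.4365
IG = 0.9858 - 0.4365 = 0.5493

0.5493


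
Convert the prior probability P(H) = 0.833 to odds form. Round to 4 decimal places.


P(not H) = 1 - 0.833 = 0.167
Odds = 0.833 / 0.167 = 4.988

4.988


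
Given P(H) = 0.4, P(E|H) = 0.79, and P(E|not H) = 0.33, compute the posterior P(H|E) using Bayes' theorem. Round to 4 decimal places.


By Bayes' theorem: P(H|E) = P(E|H)*P(H) / P(E)
P(E) = P(E|H)*P(H) + P(E|not H)*P(not H)
P(E) = 0.79*0.4 + 0.33*0.6 = 0.514
P(H|E) = 0.79*0.4 / 0.514 = 0.6148

0.6148


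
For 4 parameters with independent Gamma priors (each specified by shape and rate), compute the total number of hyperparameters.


A Gamma prior has 2 hyperparameters per parameter.
Total = 4 * 2 = 8

8


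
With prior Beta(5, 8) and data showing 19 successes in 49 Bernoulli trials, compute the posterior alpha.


Conjugate update: alpha_posterior = alpha_prior + k
= 5 + 19 = 24

24


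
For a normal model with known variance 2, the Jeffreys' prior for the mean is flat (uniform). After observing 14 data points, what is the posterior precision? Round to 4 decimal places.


Jeffreys' prior for normal mean (known variance) is flat.
Prior precision = 0.
Posterior precision = prior_prec + n/sigma^2 = 0 + 14/2
= 7.0

7.0


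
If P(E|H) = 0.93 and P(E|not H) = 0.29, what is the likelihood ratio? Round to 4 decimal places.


Likelihood ratio = P(E|H) / P(E|not H)
= 0.93 / 0.29
= 3.2069

3.2069


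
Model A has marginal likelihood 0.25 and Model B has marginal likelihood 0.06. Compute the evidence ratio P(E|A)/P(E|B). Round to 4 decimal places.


Evidence ratio = P(E|A) / P(E|B)
= 0.25 / 0.06
= 4.1667

4.1667


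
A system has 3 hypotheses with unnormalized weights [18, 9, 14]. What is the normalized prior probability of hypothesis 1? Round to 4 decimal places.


The normalized prior is the weight divided by the total.
Total weight = 41
P(H1) = 18 / 41 = 0.439

0.439


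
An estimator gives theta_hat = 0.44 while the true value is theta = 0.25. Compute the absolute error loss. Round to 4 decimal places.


The absolute error loss is |theta_hat - theta|
= |0.44 - 0.25|
= 0.19

0.19


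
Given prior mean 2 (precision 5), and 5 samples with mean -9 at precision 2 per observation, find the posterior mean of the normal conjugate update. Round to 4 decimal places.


The posterior mean is a precision-weighted average of prior and data.
Post. prec. = 5 + 10 = 15
Post. mean = (10 + -90)/15 = -80/15 = -5.3333

-5.3333


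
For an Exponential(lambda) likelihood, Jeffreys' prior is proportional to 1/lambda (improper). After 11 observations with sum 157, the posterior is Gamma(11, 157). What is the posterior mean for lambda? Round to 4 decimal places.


Posterior = Gamma(n, sum_x) = Gamma(11, 157)
Posterior mean = shape/rate = 11/157
= 0.0701

0.0701


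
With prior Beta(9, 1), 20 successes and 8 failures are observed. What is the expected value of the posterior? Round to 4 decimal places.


Posterior = Beta(29, 9)
E[theta] = alpha/(alpha+beta)
= 29/38 = 0.7632

0.7632


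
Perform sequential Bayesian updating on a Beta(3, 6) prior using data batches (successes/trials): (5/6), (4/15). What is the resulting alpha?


Accumulate successes: 9
Posterior alpha = prior alpha + sum of successes
= 3 + 9 = 12

12


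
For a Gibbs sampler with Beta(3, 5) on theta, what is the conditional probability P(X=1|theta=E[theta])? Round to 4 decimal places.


E[theta] = 3/(3+5) = 0.375
P(X=1|theta) = theta = 0.375

0.375


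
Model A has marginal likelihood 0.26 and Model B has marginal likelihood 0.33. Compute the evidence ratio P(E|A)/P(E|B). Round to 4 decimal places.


Evidence ratio = P(E|A) / P(E|B)
= 0.26 / 0.33
= 0.7879

0.7879


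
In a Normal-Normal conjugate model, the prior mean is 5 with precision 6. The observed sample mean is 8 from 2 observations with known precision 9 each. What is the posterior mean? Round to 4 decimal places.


Posterior precision = tau0 + n*tau = 6 + 2*9 = 24
Posterior mean = (tau0*mu0 + n*tau*xbar) / posterior_precision
= (6*5 + 2*9*8) / 24
= 174 / 24 = 7.25

7.25


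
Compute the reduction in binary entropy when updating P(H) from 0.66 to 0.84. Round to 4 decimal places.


H_before = -p*log2(p) - (1-p)*log2(1-p) for p=0.66: 0.9248
H_after for p=0.84: 0.6343
Reduction = 0.9248 - 0.6343 = 0.2905

0.2905


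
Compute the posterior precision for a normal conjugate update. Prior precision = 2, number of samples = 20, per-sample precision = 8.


tau_post = tau_0 + n * tau
= 2 + 20 * 8 = 162

162


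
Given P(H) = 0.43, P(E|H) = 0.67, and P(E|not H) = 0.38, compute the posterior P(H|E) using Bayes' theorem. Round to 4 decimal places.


By Bayes' theorem: P(H|E) = P(E|H)*P(H) / P(E)
P(E) = P(E|H)*P(H) + P(E|not H)*P(not H)
P(E) = 0.67*0.43 + 0.38*0.57 = 0.5047
P(H|E) = 0.67*0.43 / 0.5047 = 0.5708

0.5708


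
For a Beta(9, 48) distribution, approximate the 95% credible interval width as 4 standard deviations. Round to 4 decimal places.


Variance of Beta(a,b) = ab / ((a+b)^2 * (a+b+1))
= 9*48 / ((57)^2 * 58)
= 0.0023
SD = sqrt(0.0023) = 0.0479
Width = 4 * SD = 0.1915

0.1915


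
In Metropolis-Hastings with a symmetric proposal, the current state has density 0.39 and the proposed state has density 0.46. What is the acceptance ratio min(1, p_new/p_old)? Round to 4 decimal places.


Ratio = p_new / p_old = 0.46 / 0.39 = 1.1795
Acceptance = min(1, 1.1795) = 1.0

1.0


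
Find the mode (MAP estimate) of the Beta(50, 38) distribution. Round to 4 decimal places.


For Beta(a,b) with a,b > 1:
Mode = (a-1)/(a+b-2) = (50-1)/(88-2)
= 49/86 = 0.5698

0.5698


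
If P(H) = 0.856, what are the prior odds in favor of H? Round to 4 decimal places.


Prior odds = P(H) / (1 - P(H))
= 0.856 / 0.144
= 5.9444

5.9444


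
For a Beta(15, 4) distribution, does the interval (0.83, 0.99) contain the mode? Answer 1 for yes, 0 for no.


Mode of Beta(a,b) = (a-1)/(a+b-2)
= (15-1)/(15+4-2) = 0.8235
Check: 0.83 <= 0.8235 <= 0.99?
Result: 0

0


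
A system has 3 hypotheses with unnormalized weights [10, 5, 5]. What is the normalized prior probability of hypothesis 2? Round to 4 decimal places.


The normalized prior is the weight divided by the total.
Total weight = 20
P(H2) = 5 / 20 = 0.25

0.25


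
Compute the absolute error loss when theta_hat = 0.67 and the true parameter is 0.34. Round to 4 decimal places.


L = |theta_hat - theta_true|
= |0.67 - 0.34| = 0.33

0.33


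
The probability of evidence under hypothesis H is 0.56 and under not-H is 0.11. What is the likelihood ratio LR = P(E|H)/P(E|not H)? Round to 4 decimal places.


LR = 0.56 / 0.11
= 5.0909

5.0909


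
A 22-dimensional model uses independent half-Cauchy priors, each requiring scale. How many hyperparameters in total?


Per parameter: 1 (scale).
Total = 22 * 1 = 22

22


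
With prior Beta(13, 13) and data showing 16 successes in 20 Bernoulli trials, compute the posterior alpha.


Conjugate update: alpha_posterior = alpha_prior + k
= 13 + 16 = 29

29


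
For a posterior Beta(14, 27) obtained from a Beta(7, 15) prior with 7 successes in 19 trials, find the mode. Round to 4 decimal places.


Mode = (alpha - 1) / (alpha + beta - 2)
= 13 / 39
= 0.3333

0.3333


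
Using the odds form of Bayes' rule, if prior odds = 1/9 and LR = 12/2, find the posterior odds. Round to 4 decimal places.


Bayes' rule in odds form: posterior odds = prior odds * LR
= (1 * 12) / (9 * 2)
= 12/18 = 0.6667

0.6667


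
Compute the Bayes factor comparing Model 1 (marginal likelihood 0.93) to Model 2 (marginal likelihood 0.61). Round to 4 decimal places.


BF12 = marginal likelihood of M1 / marginal likelihood of M2
= 0.93/0.61
= 1.5246

1.5246


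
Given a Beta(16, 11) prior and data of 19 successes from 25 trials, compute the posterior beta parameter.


Number of failures = 25 - 19 = 6
Posterior beta = 11 + 6 = 17

17


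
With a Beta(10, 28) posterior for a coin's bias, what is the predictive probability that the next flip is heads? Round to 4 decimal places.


The predictive probability equals the posterior mean.
P(next = heads) = alpha / (alpha + beta)
= 10 / 38 = 0.2632

0.2632


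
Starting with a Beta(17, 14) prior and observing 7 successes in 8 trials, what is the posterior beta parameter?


Posterior beta = prior beta + failures
Failures = 8 - 7 = 1
beta_post = 14 + 1 = 15

15


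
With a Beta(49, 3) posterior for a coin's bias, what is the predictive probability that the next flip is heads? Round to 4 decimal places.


The predictive probability equals the posterior mean.
P(next = heads) = alpha / (alpha + beta)
= 49 / 52 = 0.9423

0.9423


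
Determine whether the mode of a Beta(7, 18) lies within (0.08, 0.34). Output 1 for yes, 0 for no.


First find the mode: (a-1)/(a+b-2) = 0.2609
Is 0.2609 in (0.08, 0.34)? 1

1


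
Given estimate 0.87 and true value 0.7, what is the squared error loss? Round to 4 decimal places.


Squared error = (estimate - true)^2
Difference = 0.17
Loss = 0.17^2 = 0.0289

0.0289


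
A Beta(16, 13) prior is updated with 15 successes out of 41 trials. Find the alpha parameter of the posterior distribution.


In the Beta-Binomial conjugate update:
alpha_post = alpha_prior + successes
= 16 + 15
= 31

31


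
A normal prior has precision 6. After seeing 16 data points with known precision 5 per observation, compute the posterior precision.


In the conjugate normal model, precisions add:
tau_posterior = tau_prior + n * tau_data
= 6 + 16*5 = 86

86


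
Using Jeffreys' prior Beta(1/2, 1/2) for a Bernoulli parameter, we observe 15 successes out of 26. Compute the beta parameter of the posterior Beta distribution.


Conjugate update: Beta(0.5 + k, 0.5 + n - k).
k = 15, n - k = 11
Posterior beta = 0.5 + (n - k) = 0.5 + 11 = 11.5

11.5


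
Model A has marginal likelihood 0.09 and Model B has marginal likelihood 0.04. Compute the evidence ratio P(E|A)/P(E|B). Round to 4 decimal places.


Evidence ratio = P(E|A) / P(E|B)
= 0.09 / 0.04
= 2.25

2.25


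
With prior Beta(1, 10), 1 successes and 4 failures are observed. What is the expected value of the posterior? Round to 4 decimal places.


Posterior = Beta(2, 14)
E[theta] = alpha/(alpha+beta)
= 2/16 = 0.125

0.125


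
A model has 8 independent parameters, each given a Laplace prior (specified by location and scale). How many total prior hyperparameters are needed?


Each Laplace prior needs 2 hyperparameters (location and scale).
Total = 2 * 8 = 16

16


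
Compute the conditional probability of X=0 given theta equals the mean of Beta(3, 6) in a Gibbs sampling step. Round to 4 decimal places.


Mean of Beta(3, 6) = 0.3333
P(X=0 | theta=0.3333) = 0.6667

0.6667


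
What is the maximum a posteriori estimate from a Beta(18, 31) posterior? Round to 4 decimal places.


The MAP estimate equals the mode of the distribution.
Mode of Beta(a,b) = (a-1)/(a+b-2)
= 17/47
= 0.3617

0.3617


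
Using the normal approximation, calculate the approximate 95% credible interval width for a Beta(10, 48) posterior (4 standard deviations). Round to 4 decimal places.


Var(Beta) = 10*48/(58^2 * 59) = 0.0024
SD = 0.0492
Width ~ 4*SD = 0.1967

0.1967


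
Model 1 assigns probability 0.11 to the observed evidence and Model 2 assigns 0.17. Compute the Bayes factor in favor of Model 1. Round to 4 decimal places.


BF = P(data|M1) / P(data|M2)
= 0.11 / 0.17 = 0.6471

0.6471


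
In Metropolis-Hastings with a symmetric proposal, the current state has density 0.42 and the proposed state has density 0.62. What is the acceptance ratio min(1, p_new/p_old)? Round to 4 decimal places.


Ratio = p_new / p_old = 0.62 / 0.42 = 1.4762
Acceptance = min(1, 1.4762) = 1.0

1.0


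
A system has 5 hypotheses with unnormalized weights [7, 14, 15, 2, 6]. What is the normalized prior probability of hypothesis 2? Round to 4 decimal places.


The normalized prior is the weight divided by the total.
Total weight = 44
P(H2) = 14 / 44 = 0.3182

0.3182


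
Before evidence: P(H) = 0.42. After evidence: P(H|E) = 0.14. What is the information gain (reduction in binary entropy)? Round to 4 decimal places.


Prior entropy = 0.9815
Posterior entropy = 0.5842
Information gain = 0.9815 - 0.5842 = 0.3972

0.3972


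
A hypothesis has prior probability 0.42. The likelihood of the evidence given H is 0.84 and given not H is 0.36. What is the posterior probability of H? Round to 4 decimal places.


Using Bayes' theorem:
P(E) = 0.42 * 0.84 + 0.58 * 0.36
P(E) = 0.5616
P(H|E) = (0.42 * 0.84) / 0.5616 = 0.6282

0.6282


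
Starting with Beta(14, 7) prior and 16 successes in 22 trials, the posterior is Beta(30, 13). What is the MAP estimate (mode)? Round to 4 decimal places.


The mode of Beta(a, b) when a > 1 and b > 1 is (a-1)/(a+b-2)
= (30 - 1) / (30 + 13 - 2)
= 29 / 41
= 0.7073

0.7073


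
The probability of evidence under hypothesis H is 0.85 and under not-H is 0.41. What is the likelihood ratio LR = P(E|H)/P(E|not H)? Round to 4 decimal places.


LR = 0.85 / 0.41
= 2.0732

2.0732


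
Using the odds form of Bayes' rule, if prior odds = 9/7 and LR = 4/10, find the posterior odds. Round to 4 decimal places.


Bayes' rule in odds form: posterior odds = prior odds * LR
= (9 * 4) / (7 * 10)
= 36/70 = 0.5143

0.5143


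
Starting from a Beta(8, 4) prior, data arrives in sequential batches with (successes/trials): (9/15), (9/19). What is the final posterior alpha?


In sequential Bayesian updating, we sum all successes.
Total successes = 18
Final alpha = 8 + 18 = 26

26


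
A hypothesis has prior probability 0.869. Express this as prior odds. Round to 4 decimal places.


Odds = P(H) / P(not H) = 0.869 / 0.131
= 6.6336

6.6336


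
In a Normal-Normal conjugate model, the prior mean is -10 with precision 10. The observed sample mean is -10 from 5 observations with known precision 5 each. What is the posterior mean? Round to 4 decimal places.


Posterior precision = tau0 + n*tau = 10 + 5*5 = 35
Posterior mean = (tau0*mu0 + n*tau*xbar) / posterior_precision
= (10*-10 + 5*5*-10) / 35
= -350 / 35 = -10.0

-10.0


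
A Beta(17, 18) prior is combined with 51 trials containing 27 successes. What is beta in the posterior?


In conjugate updating:
beta_posterior = beta_prior + (n - k)
= 18 + (51 - 27)
= 18 + 24 = 42

42


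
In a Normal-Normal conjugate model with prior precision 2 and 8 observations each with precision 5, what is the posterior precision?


Posterior precision = prior precision + n * observation precision
= 2 + 8 * 5
= 2 + 40 = 42

42


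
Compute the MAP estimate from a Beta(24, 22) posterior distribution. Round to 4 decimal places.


MAP = mode of Beta distribution
= (alpha - 1)/(alpha + beta - 2)
= (24-1)/(24+22-2)
= 23/44 = 0.5227

0.5227


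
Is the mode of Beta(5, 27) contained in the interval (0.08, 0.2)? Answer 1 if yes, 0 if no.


Mode = (a-1)/(a+b-2) = 4/30 = 0.1333
Interval: (0.08, 0.2)
Contains mode? 1

1


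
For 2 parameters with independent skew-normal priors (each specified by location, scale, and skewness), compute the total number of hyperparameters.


A skew-normal prior has 3 hyperparameters per parameter.
Total = 2 * 3 = 6

6


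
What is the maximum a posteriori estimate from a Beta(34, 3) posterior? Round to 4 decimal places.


The MAP estimate equals the mode of the distribution.
Mode of Beta(a,b) = (a-1)/(a+b-2)
= 33/35
= 0.9429

0.9429


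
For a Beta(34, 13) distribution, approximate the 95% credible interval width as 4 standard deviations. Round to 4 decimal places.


Variance of Beta(a,b) = ab / ((a+b)^2 * (a+b+1))
= 34*13 / ((47)^2 * 48)
= 0.0042
SD = sqrt(0.0042) = 0.0646
Width = 4 * SD = 0.2583

0.2583


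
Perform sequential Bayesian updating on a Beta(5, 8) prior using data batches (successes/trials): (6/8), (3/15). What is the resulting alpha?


Accumulate successes: 9
Posterior alpha = prior alpha + sum of successes
= 5 + 9 = 14

14


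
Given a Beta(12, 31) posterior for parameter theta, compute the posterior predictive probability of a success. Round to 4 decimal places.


For a Beta-Bernoulli model, the predictive probability is the mean:
P(success) = 12/(12+31) = 12/43 = 0.2791

0.2791


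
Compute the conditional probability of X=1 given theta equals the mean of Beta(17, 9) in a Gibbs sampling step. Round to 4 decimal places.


Mean of Beta(17, 9) = 0.6538
P(X=1 | theta=0.6538) = 0.6538

0.6538


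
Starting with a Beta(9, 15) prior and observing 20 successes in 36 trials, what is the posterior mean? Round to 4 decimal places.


Posterior parameters: alpha = 9 + 20 = 29
beta = 15 + 16 = 31
Posterior mean = alpha / (alpha + beta) = 29 / 60
= 0.4833

0.4833


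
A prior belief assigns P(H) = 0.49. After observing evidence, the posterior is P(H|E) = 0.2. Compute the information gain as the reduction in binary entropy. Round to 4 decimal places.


H(prior) = -0.49*log2(0.49) - 0.51*log2(0.51)
= 0.9997
H(post) = -0.2*log2(0.2) - 0.8*log2(0.8)
= 0.7219
IG = 0.9997 - 0.7219 = 0.2778

0.2778


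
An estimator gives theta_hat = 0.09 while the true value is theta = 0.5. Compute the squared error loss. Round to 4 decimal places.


The squared error loss is (theta_hat - theta)^2
= (0.09 - 0.5)^2
= (-0.41)^2 = 0.1681

0.1681


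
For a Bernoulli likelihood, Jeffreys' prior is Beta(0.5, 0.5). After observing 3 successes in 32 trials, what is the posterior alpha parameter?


Jeffreys' prior for Bernoulli is Beta(0.5, 0.5).
Posterior is Beta(0.5 + k, 0.5 + n - k).
Posterior alpha = 0.5 + k = 0.5 + 3 = 3.5

3.5


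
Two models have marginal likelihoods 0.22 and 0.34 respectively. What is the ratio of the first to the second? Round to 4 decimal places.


Evidence ratio = 0.22 / 0.34
= 0.6471

0.6471


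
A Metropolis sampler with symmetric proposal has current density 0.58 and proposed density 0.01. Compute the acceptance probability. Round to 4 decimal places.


For symmetric proposals, acceptance = min(1, pi(x*)/pi(x))
= min(1, 0.01/0.58)
= min(1, 0.0172) = 0.0172

0.0172


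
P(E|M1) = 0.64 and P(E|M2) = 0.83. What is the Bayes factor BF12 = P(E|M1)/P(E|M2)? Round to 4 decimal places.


Bayes factor BF12 = P(E|M1) / P(E|M2)
= 0.64 / 0.83
= 0.7711

0.7711


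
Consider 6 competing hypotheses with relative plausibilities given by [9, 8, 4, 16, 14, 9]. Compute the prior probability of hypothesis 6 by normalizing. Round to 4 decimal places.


Sum of weights = 9 + 8 + 4 + 16 + 14 + 9 = 60
Normalized prior for H6 = 9 / 60
= 0.15

0.15


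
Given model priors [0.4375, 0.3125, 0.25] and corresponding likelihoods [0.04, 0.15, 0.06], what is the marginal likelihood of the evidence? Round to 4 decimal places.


P(E) = sum_i P(M_i) P(E|M_i)
= 0.0175 + 0.0469 + 0.015
= 0.0794

0.0794


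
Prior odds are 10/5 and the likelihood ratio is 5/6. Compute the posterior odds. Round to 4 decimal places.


Posterior odds = prior odds * likelihood ratio
= (10/5) * (5/6)
= 50 / 30
= 1.6667

1.6667


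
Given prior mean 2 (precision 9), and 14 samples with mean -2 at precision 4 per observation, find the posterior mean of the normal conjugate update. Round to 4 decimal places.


The posterior mean is a precision-weighted average of prior and data.
Post. prec. = 9 + 56 = 65
Post. mean = (18 + -112)/65 = -94/65 = -1.4462

-1.4462


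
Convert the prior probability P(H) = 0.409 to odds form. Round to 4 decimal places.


P(not H) = 1 - 0.409 = 0.591
Odds = 0.409 / 0.591 = 0.692

0.692


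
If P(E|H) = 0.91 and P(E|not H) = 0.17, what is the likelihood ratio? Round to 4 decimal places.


Likelihood ratio = P(E|H) / P(E|not H)
= 0.91 / 0.17
= 5.3529

5.3529


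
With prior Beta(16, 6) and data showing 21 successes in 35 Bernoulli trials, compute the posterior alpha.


Conjugate update: alpha_posterior = alpha_prior + k
= 16 + 21 = 37

37


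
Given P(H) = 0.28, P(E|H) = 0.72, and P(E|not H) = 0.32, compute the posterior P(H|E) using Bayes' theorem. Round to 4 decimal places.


By Bayes' theorem: P(H|E) = P(E|H)*P(H) / P(E)
P(E) = P(E|H)*P(H) + P(E|not H)*P(not H)
P(E) = 0.72*0.28 + 0.32*0.72 = 0.432
P(H|E) = 0.72*0.28 / 0.432 = 0.4667

0.4667


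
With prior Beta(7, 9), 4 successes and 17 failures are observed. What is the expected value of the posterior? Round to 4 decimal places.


Posterior = Beta(11, 26)
E[theta] = alpha/(alpha+beta)
= 11/37 = 0.2973

0.2973


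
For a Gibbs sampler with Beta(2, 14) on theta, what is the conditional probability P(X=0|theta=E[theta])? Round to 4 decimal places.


E[theta] = 2/(2+14) = 0.125
P(X=0|theta) = 1 - theta = 0.875

0.875


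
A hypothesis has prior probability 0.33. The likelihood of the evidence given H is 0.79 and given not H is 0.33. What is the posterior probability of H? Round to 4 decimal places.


Using Bayes' theorem:
P(E) = 0.33 * 0.79 + 0.67 * 0.33
P(E) = 0.4818
P(H|E) = (0.33 * 0.79) / 0.4818 = 0.5411

0.5411
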